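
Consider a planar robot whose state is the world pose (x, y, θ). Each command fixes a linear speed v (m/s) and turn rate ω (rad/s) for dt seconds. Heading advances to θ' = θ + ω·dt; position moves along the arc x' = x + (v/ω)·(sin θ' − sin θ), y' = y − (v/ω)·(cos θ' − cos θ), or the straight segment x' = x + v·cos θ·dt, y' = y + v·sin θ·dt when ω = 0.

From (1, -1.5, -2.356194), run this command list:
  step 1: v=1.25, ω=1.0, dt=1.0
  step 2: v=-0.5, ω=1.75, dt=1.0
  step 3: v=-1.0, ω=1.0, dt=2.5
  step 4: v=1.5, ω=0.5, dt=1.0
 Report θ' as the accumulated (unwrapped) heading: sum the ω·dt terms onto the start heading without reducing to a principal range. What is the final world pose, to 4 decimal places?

(-1.0722, -4.3433, 3.3938)

step 1: θ'=-1.3562 (R=1.2500) → pose (0.6626, -2.6501, -1.3562)
step 2: θ'=0.3938 (R=-0.2857) → pose (0.2738, -2.4471, 0.3938)
step 3: θ'=2.8938 (R=-1.0000) → pose (0.4122, -4.3400, 2.8938)
step 4: θ'=3.3938 (R=3.0000) → pose (-1.0722, -4.3433, 3.3938)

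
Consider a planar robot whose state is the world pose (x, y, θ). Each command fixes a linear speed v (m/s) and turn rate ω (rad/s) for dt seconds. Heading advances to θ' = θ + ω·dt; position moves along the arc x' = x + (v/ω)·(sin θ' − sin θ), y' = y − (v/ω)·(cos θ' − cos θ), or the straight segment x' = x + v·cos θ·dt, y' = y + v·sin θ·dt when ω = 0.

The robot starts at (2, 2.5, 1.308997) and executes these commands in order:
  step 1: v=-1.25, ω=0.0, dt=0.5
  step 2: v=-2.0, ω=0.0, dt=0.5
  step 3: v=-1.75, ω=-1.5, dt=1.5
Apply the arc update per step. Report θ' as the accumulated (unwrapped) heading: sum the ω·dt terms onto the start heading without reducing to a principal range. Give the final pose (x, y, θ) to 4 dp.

(-0.4903, 0.5452, -0.9410)

step 1: θ'=1.3090 (straight) → pose (1.8382, 1.8963, 1.3090)
step 2: θ'=1.3090 (straight) → pose (1.5794, 0.9304, 1.3090)
step 3: θ'=-0.9410 (R=1.1667) → pose (-0.4903, 0.5452, -0.9410)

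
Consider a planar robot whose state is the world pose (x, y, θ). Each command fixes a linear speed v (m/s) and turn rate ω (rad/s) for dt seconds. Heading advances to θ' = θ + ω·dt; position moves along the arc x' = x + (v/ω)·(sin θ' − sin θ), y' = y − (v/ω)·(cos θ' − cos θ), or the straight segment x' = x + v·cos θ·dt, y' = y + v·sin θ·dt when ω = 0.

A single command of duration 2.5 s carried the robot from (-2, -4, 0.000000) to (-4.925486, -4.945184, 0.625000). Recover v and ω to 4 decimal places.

Δθ = 0.625000 − 0.000000 = 0.625000
ω = Δθ/dt = 0.625000/2.5 = 0.2500
R = Δx/(sin θ' − sin θ) = -5.0000
v = R·ω = -5.0000·0.2500 = -1.2500

v = -1.2500, ω = 0.2500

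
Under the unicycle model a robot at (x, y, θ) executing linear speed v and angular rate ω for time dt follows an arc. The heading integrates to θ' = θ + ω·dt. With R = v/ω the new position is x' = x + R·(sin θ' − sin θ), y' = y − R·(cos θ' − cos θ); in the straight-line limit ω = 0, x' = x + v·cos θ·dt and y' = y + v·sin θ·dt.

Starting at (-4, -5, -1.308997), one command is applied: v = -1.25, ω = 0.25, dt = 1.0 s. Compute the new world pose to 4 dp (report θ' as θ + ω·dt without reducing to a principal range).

(-4.4703, -3.8454, -1.0590)

θ' = -1.3090 + 0.25·1.0 = -1.0590
R = v/ω = -1.25/0.25 = -5.0000
x' = -4 + -5.0000·(sin -1.0590 − sin -1.3090) = -4.4703
y' = -5 − -5.0000·(cos -1.0590 − cos -1.3090) = -3.8454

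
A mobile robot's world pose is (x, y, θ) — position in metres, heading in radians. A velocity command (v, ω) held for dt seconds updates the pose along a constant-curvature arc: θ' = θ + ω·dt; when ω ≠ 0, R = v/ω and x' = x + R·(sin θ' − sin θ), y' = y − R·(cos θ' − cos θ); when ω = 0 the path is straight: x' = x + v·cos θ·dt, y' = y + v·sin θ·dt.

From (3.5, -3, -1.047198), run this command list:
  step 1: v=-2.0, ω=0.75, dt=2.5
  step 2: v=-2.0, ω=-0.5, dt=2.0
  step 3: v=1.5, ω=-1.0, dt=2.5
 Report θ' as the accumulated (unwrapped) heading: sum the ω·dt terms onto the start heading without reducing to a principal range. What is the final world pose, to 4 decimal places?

(-3.9829, -6.5798, -2.6722)

step 1: θ'=0.8278 (R=-2.6667) → pose (-0.7733, -2.5293, 0.8278)
step 2: θ'=-0.1722 (R=4.0000) → pose (-4.4044, -3.7642, -0.1722)
step 3: θ'=-2.6722 (R=-1.5000) → pose (-3.9829, -6.5798, -2.6722)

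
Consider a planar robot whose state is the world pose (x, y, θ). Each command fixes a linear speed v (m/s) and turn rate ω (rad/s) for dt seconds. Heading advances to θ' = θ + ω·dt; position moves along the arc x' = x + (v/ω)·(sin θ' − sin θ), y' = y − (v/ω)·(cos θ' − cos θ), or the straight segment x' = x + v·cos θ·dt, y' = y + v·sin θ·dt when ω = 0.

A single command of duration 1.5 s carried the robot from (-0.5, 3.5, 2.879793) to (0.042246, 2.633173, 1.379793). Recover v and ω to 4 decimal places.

v = -0.7500, ω = -1.0000

Δθ = 1.379793 − 2.879793 = -1.500000
ω = Δθ/dt = -1.500000/1.5 = -1.0000
R = −Δy/(cos θ' − cos θ) = 0.7500
v = R·ω = 0.7500·-1.0000 = -0.7500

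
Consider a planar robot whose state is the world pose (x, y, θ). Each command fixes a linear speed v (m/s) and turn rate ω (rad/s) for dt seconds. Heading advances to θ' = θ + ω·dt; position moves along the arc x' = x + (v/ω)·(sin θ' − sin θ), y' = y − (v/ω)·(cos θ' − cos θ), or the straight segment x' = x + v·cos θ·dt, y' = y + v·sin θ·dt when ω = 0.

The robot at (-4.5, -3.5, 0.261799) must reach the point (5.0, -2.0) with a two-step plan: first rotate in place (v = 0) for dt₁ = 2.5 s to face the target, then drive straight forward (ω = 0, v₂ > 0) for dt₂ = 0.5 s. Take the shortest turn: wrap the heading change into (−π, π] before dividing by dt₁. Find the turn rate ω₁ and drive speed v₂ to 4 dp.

ω₁ = -0.0421, v₂ = 19.2354

heading to target = atan2(-2−-3.5, 5−-4.5) = 0.1566
Δθ = wrap(0.1566 − 0.2618) = -0.1052; ω₁ = Δθ/dt₁ = -0.0421
distance = √((5−-4.5)² + (-2−-3.5)²) = 9.6177; v₂ = distance/dt₂ = 19.2354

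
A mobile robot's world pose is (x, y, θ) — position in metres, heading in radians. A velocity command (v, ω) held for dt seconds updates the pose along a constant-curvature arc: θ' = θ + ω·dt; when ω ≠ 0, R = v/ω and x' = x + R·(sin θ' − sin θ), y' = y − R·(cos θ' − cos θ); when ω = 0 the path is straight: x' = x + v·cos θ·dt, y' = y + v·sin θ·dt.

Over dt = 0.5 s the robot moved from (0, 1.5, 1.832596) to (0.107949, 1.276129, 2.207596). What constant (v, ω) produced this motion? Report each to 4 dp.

Δθ = 2.207596 − 1.832596 = 0.375000
ω = Δθ/dt = 0.375000/0.5 = 0.7500
R = −Δy/(cos θ' − cos θ) = -0.6667
v = R·ω = -0.6667·0.7500 = -0.5000

v = -0.5000, ω = 0.7500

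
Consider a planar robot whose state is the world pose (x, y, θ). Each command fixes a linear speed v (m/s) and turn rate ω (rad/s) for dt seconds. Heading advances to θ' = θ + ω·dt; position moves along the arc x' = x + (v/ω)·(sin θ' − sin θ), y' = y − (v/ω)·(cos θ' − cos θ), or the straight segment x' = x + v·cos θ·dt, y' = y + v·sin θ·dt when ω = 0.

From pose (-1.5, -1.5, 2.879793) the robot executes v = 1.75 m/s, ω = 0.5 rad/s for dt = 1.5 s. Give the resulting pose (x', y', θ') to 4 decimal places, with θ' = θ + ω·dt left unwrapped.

(-4.0475, -1.7896, 3.6298)

θ' = 2.8798 + 0.5·1.5 = 3.6298
R = v/ω = 1.75/0.5 = 3.5000
x' = -1.5 + 3.5000·(sin 3.6298 − sin 2.8798) = -4.0475
y' = -1.5 − 3.5000·(cos 3.6298 − cos 2.8798) = -1.7896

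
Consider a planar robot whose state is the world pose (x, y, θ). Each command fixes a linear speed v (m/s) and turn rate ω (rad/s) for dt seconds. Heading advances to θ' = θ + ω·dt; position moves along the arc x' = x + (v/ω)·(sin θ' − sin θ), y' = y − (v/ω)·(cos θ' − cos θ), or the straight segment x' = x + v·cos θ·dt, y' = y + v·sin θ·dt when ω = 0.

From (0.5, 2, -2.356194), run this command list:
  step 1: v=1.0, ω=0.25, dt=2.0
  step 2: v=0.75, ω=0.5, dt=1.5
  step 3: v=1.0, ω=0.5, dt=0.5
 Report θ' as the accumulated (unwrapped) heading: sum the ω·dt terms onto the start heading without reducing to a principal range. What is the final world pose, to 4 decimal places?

step 1: θ'=-1.8562 (R=4.0000) → pose (-0.5098, 0.2977, -1.8562)
step 2: θ'=-1.1062 (R=1.5000) → pose (-0.4114, -0.7967, -1.1062)
step 3: θ'=-0.8562 (R=2.0000) → pose (-0.1342, -1.2112, -0.8562)

(-0.1342, -1.2112, -0.8562)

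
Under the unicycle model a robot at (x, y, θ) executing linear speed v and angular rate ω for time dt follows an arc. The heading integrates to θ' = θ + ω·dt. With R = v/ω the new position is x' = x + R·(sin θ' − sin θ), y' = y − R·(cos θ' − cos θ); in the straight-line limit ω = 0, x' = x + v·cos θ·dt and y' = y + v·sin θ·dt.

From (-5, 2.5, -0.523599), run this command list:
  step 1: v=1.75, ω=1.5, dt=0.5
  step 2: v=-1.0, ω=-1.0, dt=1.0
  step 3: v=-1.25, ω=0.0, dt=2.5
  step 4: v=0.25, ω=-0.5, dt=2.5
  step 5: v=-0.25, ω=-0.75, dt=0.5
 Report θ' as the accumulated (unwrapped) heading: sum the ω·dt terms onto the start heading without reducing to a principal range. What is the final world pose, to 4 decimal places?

step 1: θ'=0.2264 (R=1.1667) → pose (-4.1548, 2.3735, 0.2264)
step 2: θ'=-0.7736 (R=1.0000) → pose (-5.0780, 2.6325, -0.7736)
step 3: θ'=-0.7736 (straight) → pose (-7.3136, 4.8160, -0.7736)
step 4: θ'=-2.0236 (R=-0.5000) → pose (-7.2133, 4.2396, -2.0236)
step 5: θ'=-2.3986 (R=0.3333) → pose (-7.1391, 4.3392, -2.3986)

(-7.1391, 4.3392, -2.3986)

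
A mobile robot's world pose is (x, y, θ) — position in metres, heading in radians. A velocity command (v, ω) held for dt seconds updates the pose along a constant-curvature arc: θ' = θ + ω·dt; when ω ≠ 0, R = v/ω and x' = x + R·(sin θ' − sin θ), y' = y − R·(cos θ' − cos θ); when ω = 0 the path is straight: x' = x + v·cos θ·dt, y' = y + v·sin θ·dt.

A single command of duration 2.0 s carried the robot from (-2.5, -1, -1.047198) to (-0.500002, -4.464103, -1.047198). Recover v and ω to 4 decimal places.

Δθ = -1.047198 − -1.047198 = 0.000000
ω = Δθ/dt = 0.000000/2.0 = 0.0000
ω = 0 → v = (Δx·cos θ + Δy·sin θ)/dt = 2.0000

v = 2.0000, ω = 0.0000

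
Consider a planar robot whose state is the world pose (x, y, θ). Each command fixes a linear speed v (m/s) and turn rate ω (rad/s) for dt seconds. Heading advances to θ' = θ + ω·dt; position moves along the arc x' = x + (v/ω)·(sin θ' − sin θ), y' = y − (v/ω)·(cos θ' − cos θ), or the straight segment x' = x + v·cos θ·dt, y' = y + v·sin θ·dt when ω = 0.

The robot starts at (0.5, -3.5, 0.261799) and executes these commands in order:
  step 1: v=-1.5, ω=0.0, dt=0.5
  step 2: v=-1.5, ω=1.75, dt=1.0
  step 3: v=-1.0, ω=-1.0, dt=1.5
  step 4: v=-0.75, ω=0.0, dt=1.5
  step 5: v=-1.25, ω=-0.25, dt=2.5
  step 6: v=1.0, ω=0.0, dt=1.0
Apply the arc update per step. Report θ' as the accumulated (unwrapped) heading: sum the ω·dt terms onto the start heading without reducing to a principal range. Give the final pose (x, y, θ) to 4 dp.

(-4.1931, -7.4592, -0.1132)

step 1: θ'=0.2618 (straight) → pose (-0.2244, -3.6941, 0.2618)
step 2: θ'=2.0118 (R=-0.8571) → pose (-0.7777, -4.8879, 2.0118)
step 3: θ'=0.5118 (R=1.0000) → pose (-1.1923, -6.1866, 0.5118)
step 4: θ'=0.5118 (straight) → pose (-2.1732, -6.7376, 0.5118)
step 5: θ'=-0.1132 (R=5.0000) → pose (-5.1867, -7.3463, -0.1132)
step 6: θ'=-0.1132 (straight) → pose (-4.1931, -7.4592, -0.1132)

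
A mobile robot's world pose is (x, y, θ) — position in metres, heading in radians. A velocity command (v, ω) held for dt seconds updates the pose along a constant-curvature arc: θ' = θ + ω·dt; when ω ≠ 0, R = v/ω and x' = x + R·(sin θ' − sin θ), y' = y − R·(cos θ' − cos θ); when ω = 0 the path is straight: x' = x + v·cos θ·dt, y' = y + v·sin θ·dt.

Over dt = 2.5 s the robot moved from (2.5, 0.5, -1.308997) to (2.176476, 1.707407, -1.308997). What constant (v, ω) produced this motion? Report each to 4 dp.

Δθ = -1.308997 − -1.308997 = 0.000000
ω = Δθ/dt = 0.000000/2.5 = 0.0000
ω = 0 → v = (Δx·cos θ + Δy·sin θ)/dt = -0.5000

v = -0.5000, ω = 0.0000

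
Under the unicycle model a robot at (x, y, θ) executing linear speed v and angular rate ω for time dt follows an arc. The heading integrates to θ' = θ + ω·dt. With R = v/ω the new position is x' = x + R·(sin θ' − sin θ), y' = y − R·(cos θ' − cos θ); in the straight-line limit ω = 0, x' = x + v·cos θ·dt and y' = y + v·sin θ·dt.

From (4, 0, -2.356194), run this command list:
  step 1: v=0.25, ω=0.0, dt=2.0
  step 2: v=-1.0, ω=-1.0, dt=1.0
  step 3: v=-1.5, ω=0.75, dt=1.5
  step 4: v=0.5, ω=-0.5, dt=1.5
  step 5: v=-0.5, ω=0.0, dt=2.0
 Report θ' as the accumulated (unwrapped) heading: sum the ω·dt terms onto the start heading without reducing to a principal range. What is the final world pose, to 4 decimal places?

(6.9291, 0.4296, -2.9812)

step 1: θ'=-2.3562 (straight) → pose (3.6464, -0.3536, -2.3562)
step 2: θ'=-3.3562 (R=1.0000) → pose (4.5665, -0.0836, -3.3562)
step 3: θ'=-2.2312 (R=-2.0000) → pose (6.5719, 0.6437, -2.2312)
step 4: θ'=-2.9812 (R=-1.0000) → pose (5.9419, 0.2699, -2.9812)
step 5: θ'=-2.9812 (straight) → pose (6.9291, 0.4296, -2.9812)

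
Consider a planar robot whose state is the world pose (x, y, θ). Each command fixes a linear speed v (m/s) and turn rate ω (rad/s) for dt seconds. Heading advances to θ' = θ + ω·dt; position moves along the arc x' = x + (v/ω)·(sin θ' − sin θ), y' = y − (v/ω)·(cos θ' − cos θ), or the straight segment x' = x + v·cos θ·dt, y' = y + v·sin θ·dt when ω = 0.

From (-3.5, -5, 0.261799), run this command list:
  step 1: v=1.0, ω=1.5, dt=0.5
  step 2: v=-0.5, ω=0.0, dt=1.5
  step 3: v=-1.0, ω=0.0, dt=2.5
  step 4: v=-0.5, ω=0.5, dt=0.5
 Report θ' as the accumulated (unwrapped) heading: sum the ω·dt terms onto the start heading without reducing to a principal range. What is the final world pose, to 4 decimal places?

(-4.9358, -7.6911, 1.2618)

step 1: θ'=1.0118 (R=0.6667) → pose (-3.1074, -4.7096, 1.0118)
step 2: θ'=1.0118 (straight) → pose (-3.5051, -5.3454, 1.0118)
step 3: θ'=1.0118 (straight) → pose (-4.8309, -7.4649, 1.0118)
step 4: θ'=1.2618 (R=-1.0000) → pose (-4.9358, -7.6911, 1.2618)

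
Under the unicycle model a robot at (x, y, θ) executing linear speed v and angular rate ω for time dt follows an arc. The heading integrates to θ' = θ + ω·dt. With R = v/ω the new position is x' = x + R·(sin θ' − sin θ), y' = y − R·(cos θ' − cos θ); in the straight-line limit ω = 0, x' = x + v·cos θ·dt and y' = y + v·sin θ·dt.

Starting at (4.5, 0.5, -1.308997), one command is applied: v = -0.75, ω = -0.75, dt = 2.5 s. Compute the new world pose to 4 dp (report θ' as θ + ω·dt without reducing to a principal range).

(5.5083, 1.7579, -3.1840)

θ' = -1.3090 + -0.75·2.5 = -3.1840
R = v/ω = -0.75/-0.75 = 1.0000
x' = 4.5 + 1.0000·(sin -3.1840 − sin -1.3090) = 5.5083
y' = 0.5 − 1.0000·(cos -3.1840 − cos -1.3090) = 1.7579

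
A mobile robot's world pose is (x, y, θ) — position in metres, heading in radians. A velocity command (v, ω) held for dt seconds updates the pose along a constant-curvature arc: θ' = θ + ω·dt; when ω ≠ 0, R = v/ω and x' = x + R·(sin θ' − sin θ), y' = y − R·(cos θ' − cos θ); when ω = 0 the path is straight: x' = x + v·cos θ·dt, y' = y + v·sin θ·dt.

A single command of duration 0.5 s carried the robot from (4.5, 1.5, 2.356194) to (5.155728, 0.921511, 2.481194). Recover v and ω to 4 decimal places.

Δθ = 2.481194 − 2.356194 = 0.125000
ω = Δθ/dt = 0.125000/0.5 = 0.2500
R = Δx/(sin θ' − sin θ) = -7.0000
v = R·ω = -7.0000·0.2500 = -1.7500

v = -1.7500, ω = 0.2500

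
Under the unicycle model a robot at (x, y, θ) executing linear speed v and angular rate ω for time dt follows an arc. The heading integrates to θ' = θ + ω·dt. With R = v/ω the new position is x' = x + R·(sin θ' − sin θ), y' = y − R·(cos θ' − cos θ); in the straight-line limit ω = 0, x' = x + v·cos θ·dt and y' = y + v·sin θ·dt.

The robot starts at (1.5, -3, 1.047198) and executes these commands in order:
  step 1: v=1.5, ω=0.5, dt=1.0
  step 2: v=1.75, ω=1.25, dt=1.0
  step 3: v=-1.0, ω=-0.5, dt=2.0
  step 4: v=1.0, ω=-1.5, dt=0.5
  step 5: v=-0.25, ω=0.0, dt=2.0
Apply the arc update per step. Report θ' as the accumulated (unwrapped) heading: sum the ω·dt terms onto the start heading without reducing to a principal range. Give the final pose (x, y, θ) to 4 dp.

step 1: θ'=1.5472 (R=3.0000) → pose (1.9011, -1.5708, 1.5472)
step 2: θ'=2.7972 (R=1.4000) → pose (0.9742, -0.2200, 2.7972)
step 3: θ'=1.7972 (R=2.0000) → pose (2.2479, -1.6536, 1.7972)
step 4: θ'=1.0472 (R=-0.6667) → pose (2.3202, -1.1706, 1.0472)
step 5: θ'=1.0472 (straight) → pose (2.0702, -1.6036, 1.0472)

(2.0702, -1.6036, 1.0472)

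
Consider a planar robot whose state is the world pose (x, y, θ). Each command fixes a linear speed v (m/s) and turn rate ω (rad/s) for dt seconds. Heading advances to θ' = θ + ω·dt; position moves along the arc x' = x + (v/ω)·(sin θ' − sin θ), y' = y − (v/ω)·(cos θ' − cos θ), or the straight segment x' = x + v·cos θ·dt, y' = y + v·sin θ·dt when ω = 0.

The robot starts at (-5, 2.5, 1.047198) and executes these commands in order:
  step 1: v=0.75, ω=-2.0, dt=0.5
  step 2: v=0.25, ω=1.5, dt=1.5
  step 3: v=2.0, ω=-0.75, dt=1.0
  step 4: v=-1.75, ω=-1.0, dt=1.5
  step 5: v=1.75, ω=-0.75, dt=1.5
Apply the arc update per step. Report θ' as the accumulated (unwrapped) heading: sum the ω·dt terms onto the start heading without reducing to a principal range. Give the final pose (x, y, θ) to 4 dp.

(-4.7500, 1.8651, -1.0778)

step 1: θ'=0.0472 (R=-0.3750) → pose (-4.6929, 2.6871, 0.0472)
step 2: θ'=2.2972 (R=0.1667) → pose (-4.5762, 2.9643, 2.2972)
step 3: θ'=1.5472 (R=-2.6667) → pose (-5.2486, 4.7983, 1.5472)
step 4: θ'=0.0472 (R=1.7500) → pose (-6.9156, 3.0916, 0.0472)
step 5: θ'=-1.0778 (R=-2.3333) → pose (-4.7500, 1.8651, -1.0778)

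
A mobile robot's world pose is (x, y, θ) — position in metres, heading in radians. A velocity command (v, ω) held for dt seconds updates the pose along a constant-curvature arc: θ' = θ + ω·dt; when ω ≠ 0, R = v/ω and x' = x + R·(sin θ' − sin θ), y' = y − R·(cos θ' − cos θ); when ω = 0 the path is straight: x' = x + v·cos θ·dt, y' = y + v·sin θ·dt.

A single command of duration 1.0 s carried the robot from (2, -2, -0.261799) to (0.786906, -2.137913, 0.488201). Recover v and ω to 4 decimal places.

Δθ = 0.488201 − -0.261799 = 0.750000
ω = Δθ/dt = 0.750000/1.0 = 0.7500
R = Δx/(sin θ' − sin θ) = -1.6667
v = R·ω = -1.6667·0.7500 = -1.2500

v = -1.2500, ω = 0.7500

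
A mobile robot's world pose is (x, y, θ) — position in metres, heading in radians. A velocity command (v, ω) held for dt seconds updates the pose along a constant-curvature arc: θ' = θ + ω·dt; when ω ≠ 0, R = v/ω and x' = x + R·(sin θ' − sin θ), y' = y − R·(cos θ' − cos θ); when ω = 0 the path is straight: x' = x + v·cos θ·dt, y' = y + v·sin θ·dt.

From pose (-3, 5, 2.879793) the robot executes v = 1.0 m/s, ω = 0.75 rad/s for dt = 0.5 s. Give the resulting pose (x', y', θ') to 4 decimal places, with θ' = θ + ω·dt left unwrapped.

θ' = 2.8798 + 0.75·0.5 = 3.2548
R = v/ω = 1.0/0.75 = 1.3333
x' = -3 + 1.3333·(sin 3.2548 − sin 2.8798) = -3.4957
y' = 5 − 1.3333·(cos 3.2548 − cos 2.8798) = 5.0369

(-3.4957, 5.0369, 3.2548)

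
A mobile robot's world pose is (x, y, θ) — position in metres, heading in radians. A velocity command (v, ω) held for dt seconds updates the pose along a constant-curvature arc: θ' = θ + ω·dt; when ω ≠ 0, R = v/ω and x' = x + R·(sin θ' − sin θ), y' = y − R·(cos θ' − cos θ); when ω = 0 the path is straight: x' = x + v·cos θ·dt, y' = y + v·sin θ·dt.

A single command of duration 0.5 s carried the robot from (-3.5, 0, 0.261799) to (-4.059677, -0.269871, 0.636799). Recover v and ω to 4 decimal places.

Δθ = 0.636799 − 0.261799 = 0.375000
ω = Δθ/dt = 0.375000/0.5 = 0.7500
R = Δx/(sin θ' − sin θ) = -1.6667
v = R·ω = -1.6667·0.7500 = -1.2500

v = -1.2500, ω = 0.7500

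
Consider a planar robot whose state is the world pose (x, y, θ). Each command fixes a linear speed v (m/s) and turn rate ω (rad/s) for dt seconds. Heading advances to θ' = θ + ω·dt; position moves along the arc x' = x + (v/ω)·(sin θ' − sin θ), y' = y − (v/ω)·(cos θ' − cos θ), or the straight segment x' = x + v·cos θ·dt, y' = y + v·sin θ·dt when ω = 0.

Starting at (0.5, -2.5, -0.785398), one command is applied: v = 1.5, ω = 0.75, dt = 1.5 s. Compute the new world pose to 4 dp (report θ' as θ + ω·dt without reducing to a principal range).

θ' = -0.7854 + 0.75·1.5 = 0.3396
R = v/ω = 1.5/0.75 = 2.0000
x' = 0.5 + 2.0000·(sin 0.3396 − sin -0.7854) = 2.5804
y' = -2.5 − 2.0000·(cos 0.3396 − cos -0.7854) = -2.9716

(2.5804, -2.9716, 0.3396)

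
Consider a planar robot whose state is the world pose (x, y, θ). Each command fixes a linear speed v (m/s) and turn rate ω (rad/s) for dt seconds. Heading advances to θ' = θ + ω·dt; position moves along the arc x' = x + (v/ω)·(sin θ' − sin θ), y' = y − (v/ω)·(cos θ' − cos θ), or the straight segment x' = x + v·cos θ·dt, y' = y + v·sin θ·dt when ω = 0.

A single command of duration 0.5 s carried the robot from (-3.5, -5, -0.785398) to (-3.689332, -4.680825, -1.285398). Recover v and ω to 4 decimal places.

v = -0.7500, ω = -1.0000

Δθ = -1.285398 − -0.785398 = -0.500000
ω = Δθ/dt = -0.500000/0.5 = -1.0000
R = −Δy/(cos θ' − cos θ) = 0.7500
v = R·ω = 0.7500·-1.0000 = -0.7500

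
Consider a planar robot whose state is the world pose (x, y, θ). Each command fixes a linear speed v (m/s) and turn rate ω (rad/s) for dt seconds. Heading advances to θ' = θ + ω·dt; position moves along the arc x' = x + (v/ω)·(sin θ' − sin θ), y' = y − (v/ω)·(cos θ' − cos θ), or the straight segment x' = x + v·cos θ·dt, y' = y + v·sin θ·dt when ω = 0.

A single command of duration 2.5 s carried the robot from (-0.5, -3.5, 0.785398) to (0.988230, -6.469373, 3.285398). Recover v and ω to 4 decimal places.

v = -1.7500, ω = 1.0000

Δθ = 3.285398 − 0.785398 = 2.500000
ω = Δθ/dt = 2.500000/2.5 = 1.0000
R = −Δy/(cos θ' − cos θ) = -1.7500
v = R·ω = -1.7500·1.0000 = -1.7500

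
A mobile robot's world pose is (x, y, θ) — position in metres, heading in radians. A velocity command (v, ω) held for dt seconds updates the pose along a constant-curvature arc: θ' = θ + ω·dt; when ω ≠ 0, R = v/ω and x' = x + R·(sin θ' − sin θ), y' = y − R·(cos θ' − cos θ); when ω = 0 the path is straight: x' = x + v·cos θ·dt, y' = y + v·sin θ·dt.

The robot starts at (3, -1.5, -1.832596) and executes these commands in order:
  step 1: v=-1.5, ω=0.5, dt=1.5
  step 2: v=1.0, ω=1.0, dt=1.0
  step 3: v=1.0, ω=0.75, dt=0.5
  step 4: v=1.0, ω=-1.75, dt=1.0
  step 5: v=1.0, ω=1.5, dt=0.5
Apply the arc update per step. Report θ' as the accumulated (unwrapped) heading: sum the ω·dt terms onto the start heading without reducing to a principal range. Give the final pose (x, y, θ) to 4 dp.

step 1: θ'=-1.0826 (R=-3.0000) → pose (2.7518, 0.6836, -1.0826)
step 2: θ'=-0.0826 (R=1.0000) → pose (3.5524, 0.1560, -0.0826)
step 3: θ'=0.2924 (R=1.3333) → pose (4.0468, 0.2081, 0.2924)
step 4: θ'=-1.4576 (R=-0.5714) → pose (4.7793, -0.2746, -1.4576)
step 5: θ'=-0.7076 (R=0.6667) → pose (5.0083, -0.7059, -0.7076)

(5.0083, -0.7059, -0.7076)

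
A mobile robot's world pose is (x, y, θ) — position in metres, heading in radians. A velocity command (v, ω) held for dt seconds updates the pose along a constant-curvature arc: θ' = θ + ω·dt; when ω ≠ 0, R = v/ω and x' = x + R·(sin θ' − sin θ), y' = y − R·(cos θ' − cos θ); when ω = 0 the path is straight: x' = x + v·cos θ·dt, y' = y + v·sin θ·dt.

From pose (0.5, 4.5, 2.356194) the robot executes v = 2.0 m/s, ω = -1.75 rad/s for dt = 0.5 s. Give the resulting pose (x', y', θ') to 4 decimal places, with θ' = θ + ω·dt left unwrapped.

(0.1698, 5.4104, 1.4812)

θ' = 2.3562 + -1.75·0.5 = 1.4812
R = v/ω = 2.0/-1.75 = -1.1429
x' = 0.5 + -1.1429·(sin 1.4812 − sin 2.3562) = 0.1698
y' = 4.5 − -1.1429·(cos 1.4812 − cos 2.3562) = 5.4104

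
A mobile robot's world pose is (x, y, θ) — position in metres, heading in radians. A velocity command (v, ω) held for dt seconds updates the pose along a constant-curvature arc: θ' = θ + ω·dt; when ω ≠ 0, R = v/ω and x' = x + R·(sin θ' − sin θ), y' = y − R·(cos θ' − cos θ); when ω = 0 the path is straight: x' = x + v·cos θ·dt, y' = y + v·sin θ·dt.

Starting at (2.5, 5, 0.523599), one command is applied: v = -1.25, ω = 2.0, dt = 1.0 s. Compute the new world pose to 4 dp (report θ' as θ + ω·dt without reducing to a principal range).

(2.4504, 3.9493, 2.5236)

θ' = 0.5236 + 2.0·1.0 = 2.5236
R = v/ω = -1.25/2.0 = -0.6250
x' = 2.5 + -0.6250·(sin 2.5236 − sin 0.5236) = 2.4504
y' = 5 − -0.6250·(cos 2.5236 − cos 0.5236) = 3.9493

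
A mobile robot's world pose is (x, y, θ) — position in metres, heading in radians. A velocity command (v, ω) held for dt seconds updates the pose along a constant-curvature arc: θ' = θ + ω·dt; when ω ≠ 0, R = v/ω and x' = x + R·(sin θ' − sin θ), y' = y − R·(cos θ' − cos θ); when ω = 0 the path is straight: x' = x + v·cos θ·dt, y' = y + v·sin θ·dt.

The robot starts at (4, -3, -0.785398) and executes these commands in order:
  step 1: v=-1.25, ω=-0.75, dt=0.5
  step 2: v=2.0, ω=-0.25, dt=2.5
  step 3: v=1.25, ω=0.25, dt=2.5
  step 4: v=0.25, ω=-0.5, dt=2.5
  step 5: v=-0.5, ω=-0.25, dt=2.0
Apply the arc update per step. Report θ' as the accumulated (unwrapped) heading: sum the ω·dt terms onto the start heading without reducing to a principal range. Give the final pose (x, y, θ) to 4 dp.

(5.1842, -10.5552, -2.9104)

step 1: θ'=-1.1604 (R=1.6667) → pose (3.6502, -2.4864, -1.1604)
step 2: θ'=-1.7854 (R=-8.0000) → pose (4.1310, -7.3819, -1.7854)
step 3: θ'=-1.1604 (R=5.0000) → pose (4.4315, -10.4416, -1.1604)
step 4: θ'=-2.4104 (R=-0.5000) → pose (4.3069, -11.0132, -2.4104)
step 5: θ'=-2.9104 (R=2.0000) → pose (5.1842, -10.5552, -2.9104)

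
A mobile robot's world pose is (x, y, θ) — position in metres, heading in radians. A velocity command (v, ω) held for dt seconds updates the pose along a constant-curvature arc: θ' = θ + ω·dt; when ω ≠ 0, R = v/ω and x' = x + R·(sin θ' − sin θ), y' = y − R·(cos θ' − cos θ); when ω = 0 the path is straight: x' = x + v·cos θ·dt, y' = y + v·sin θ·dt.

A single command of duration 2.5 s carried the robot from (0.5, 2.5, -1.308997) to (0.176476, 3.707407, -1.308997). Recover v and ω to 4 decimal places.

v = -0.5000, ω = 0.0000

Δθ = -1.308997 − -1.308997 = 0.000000
ω = Δθ/dt = 0.000000/2.5 = 0.0000
ω = 0 → v = (Δx·cos θ + Δy·sin θ)/dt = -0.5000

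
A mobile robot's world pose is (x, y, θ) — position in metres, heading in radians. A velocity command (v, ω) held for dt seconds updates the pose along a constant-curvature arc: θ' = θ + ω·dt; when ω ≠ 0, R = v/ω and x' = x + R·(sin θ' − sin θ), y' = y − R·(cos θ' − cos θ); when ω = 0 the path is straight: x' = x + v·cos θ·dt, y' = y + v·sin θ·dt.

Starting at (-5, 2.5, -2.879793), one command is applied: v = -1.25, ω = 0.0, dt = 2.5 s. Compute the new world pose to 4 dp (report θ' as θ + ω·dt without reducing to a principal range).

(-1.9815, 3.3088, -2.8798)

θ' = -2.8798 + 0.0·2.5 = -2.8798
ω = 0 → straight: x' = -5 + -1.25·cos(-2.8798)·2.5 = -1.9815
y' = 2.5 + -1.25·sin(-2.8798)·2.5 = 3.3088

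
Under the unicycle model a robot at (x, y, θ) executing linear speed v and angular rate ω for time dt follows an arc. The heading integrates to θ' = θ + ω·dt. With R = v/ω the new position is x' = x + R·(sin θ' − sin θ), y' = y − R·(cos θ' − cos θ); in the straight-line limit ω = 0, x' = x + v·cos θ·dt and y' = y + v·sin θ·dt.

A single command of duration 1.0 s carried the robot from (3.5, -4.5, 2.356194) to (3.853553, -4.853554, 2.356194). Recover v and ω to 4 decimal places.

v = -0.5000, ω = 0.0000

Δθ = 2.356194 − 2.356194 = 0.000000
ω = Δθ/dt = 0.000000/1.0 = 0.0000
ω = 0 → v = (Δx·cos θ + Δy·sin θ)/dt = -0.5000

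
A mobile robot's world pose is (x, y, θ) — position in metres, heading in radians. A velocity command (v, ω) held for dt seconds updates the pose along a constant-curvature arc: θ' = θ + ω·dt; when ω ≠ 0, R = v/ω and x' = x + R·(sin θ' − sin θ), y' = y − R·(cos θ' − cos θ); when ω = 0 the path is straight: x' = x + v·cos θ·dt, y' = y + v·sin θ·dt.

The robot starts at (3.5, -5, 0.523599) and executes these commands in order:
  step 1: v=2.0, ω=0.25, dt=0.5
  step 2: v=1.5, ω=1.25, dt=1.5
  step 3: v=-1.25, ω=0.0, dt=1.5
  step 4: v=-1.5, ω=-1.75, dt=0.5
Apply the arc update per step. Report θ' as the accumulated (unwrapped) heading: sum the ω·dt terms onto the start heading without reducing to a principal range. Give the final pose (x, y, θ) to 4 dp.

step 1: θ'=0.6486 (R=8.0000) → pose (4.3326, -4.4472, 0.6486)
step 2: θ'=2.5236 (R=1.2000) → pose (4.3030, -2.5129, 2.5236)
step 3: θ'=2.5236 (straight) → pose (5.8312, -3.5993, 2.5236)
step 4: θ'=1.6486 (R=0.8571) → pose (6.1891, -4.2312, 1.6486)

(6.1891, -4.2312, 1.6486)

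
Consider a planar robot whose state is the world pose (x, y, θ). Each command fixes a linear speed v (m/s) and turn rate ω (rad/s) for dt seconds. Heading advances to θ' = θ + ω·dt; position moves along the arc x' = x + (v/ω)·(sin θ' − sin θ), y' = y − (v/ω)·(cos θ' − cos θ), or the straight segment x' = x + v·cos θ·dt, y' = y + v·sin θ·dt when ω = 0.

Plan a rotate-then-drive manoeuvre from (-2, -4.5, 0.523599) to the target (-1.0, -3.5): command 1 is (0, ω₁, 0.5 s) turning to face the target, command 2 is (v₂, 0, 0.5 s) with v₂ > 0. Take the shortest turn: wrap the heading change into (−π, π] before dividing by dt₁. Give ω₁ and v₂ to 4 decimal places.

ω₁ = 0.5236, v₂ = 2.8284

heading to target = atan2(-3.5−-4.5, -1−-2) = 0.7854
Δθ = wrap(0.7854 − 0.5236) = 0.2618; ω₁ = Δθ/dt₁ = 0.5236
distance = √((-1−-2)² + (-3.5−-4.5)²) = 1.4142; v₂ = distance/dt₂ = 2.8284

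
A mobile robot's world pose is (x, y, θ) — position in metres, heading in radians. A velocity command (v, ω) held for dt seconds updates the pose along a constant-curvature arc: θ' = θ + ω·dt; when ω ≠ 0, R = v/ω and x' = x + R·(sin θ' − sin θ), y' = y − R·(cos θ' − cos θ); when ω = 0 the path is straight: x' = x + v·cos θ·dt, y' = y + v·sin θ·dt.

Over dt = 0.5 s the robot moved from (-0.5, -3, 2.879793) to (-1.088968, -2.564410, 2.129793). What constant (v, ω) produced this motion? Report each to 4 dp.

Δθ = 2.129793 − 2.879793 = -0.750000
ω = Δθ/dt = -0.750000/0.5 = -1.5000
R = Δx/(sin θ' − sin θ) = -1.0000
v = R·ω = -1.0000·-1.5000 = 1.5000

v = 1.5000, ω = -1.5000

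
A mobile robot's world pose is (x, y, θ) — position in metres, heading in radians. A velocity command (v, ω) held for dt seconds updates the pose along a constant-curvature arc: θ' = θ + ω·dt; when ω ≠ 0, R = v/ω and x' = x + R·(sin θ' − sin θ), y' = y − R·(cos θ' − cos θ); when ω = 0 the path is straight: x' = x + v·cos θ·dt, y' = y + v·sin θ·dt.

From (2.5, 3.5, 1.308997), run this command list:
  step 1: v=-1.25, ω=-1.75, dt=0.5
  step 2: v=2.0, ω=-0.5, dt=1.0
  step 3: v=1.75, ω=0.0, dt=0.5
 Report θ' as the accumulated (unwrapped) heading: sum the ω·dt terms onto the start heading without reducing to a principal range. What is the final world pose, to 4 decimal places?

(4.9293, 3.3412, -0.0660)

step 1: θ'=0.4340 (R=0.7143) → pose (2.1104, 3.0368, 0.4340)
step 2: θ'=-0.0660 (R=-4.0000) → pose (4.0562, 3.3989, -0.0660)
step 3: θ'=-0.0660 (straight) → pose (4.9293, 3.3412, -0.0660)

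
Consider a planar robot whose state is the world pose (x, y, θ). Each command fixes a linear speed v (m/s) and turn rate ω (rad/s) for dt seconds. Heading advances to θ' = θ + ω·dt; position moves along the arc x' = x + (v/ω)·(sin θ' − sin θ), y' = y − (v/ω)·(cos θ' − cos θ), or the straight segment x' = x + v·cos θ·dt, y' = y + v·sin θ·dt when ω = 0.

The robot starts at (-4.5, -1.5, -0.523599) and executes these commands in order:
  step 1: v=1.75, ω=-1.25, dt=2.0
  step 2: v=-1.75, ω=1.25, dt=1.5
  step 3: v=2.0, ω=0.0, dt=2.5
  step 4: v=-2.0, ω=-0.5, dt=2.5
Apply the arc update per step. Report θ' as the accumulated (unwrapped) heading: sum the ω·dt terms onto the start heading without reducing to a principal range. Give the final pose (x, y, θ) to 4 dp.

(-0.9313, -2.1149, -2.3986)

step 1: θ'=-3.0236 (R=-1.4000) → pose (-5.0352, -4.1027, -3.0236)
step 2: θ'=-1.1486 (R=-1.4000) → pose (-3.9229, -2.1388, -1.1486)
step 3: θ'=-1.1486 (straight) → pose (-1.8741, -6.6997, -1.1486)
step 4: θ'=-2.3986 (R=4.0000) → pose (-0.9313, -2.1149, -2.3986)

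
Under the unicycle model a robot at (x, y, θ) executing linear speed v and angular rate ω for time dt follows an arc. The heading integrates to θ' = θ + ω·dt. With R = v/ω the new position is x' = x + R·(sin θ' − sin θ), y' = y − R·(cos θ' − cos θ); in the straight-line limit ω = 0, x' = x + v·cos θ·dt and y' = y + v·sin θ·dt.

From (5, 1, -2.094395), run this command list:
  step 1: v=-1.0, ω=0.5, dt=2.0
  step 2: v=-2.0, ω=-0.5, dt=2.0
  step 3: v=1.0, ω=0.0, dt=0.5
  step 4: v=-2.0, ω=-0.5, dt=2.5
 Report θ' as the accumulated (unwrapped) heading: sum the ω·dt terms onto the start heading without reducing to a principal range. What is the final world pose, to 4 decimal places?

(9.1555, 8.2365, -3.3444)

step 1: θ'=-1.0944 (R=-2.0000) → pose (5.0453, 2.9172, -1.0944)
step 2: θ'=-2.0944 (R=4.0000) → pose (5.1358, 6.7515, -2.0944)
step 3: θ'=-2.0944 (straight) → pose (4.8858, 6.3185, -2.0944)
step 4: θ'=-3.3444 (R=4.0000) → pose (9.1555, 8.2365, -3.3444)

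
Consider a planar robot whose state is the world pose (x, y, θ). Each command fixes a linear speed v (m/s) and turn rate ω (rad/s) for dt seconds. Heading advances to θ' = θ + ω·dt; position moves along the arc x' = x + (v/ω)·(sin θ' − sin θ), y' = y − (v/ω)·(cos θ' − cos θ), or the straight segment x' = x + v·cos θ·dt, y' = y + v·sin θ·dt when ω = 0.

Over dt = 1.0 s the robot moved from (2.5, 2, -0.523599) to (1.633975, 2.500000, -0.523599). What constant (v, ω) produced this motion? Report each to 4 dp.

Δθ = -0.523599 − -0.523599 = 0.000000
ω = Δθ/dt = 0.000000/1.0 = 0.0000
ω = 0 → v = (Δx·cos θ + Δy·sin θ)/dt = -1.0000

v = -1.0000, ω = 0.0000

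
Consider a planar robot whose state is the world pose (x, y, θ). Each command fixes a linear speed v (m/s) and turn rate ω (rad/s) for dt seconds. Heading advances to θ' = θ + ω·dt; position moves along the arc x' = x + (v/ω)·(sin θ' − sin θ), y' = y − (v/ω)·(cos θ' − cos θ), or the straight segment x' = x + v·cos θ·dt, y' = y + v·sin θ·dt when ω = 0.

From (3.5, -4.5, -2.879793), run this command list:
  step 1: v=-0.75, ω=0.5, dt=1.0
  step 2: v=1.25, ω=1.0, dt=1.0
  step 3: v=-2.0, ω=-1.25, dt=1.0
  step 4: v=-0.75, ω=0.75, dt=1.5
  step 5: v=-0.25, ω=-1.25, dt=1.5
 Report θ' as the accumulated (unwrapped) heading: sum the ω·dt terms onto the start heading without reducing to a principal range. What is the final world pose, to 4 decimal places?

(5.3248, -2.4342, -3.3798)

step 1: θ'=-2.3798 (R=-1.5000) → pose (4.1471, -4.1365, -2.3798)
step 2: θ'=-1.3798 (R=1.2500) → pose (3.7826, -5.2783, -1.3798)
step 3: θ'=-2.6298 (R=1.6000) → pose (4.5699, -3.5796, -2.6298)
step 4: θ'=-1.5048 (R=-1.0000) → pose (5.0780, -2.6417, -1.5048)
step 5: θ'=-3.3798 (R=0.2000) → pose (5.3248, -2.4342, -3.3798)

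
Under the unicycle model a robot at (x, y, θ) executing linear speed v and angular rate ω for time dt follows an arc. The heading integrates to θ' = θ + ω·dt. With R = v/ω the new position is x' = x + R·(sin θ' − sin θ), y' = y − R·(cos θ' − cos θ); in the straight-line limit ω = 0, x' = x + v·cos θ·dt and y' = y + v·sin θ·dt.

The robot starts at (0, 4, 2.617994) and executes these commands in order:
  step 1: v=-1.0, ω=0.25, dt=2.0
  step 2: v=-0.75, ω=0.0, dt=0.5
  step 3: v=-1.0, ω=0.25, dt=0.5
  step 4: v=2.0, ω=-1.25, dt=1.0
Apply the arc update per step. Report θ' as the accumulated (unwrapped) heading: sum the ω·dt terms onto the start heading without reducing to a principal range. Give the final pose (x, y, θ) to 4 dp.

step 1: θ'=3.1180 (R=-4.0000) → pose (1.9056, 3.4652, 3.1180)
step 2: θ'=3.1180 (straight) → pose (2.2805, 3.4564, 3.1180)
step 3: θ'=3.2430 (R=-4.0000) → pose (2.7798, 3.4758, 3.2430)
step 4: θ'=1.9930 (R=-1.6000) → pose (1.1583, 4.4120, 1.9930)

(1.1583, 4.4120, 1.9930)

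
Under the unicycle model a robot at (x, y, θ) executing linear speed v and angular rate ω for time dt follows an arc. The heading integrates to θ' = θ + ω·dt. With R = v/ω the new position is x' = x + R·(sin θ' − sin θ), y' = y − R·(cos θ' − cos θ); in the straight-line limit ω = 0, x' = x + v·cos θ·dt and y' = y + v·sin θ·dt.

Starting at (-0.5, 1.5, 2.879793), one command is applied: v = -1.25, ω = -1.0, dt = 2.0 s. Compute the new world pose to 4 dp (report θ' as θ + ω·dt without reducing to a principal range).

θ' = 2.8798 + -1.0·2.0 = 0.8798
R = v/ω = -1.25/-1.0 = 1.2500
x' = -0.5 + 1.2500·(sin 0.8798 − sin 2.8798) = 0.1397
y' = 1.5 − 1.2500·(cos 0.8798 − cos 2.8798) = -0.5040

(0.1397, -0.5040, 0.8798)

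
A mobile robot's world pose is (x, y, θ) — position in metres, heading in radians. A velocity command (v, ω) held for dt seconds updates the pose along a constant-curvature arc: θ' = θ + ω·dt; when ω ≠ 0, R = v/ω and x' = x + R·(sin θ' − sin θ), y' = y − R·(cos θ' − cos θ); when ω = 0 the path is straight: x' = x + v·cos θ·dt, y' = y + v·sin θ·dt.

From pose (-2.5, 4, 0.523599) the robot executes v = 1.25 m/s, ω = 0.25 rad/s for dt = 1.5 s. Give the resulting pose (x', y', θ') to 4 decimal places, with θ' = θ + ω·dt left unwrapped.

(-1.0877, 5.2166, 0.8986)

θ' = 0.5236 + 0.25·1.5 = 0.8986
R = v/ω = 1.25/0.25 = 5.0000
x' = -2.5 + 5.0000·(sin 0.8986 − sin 0.5236) = -1.0877
y' = 4 − 5.0000·(cos 0.8986 − cos 0.5236) = 5.2166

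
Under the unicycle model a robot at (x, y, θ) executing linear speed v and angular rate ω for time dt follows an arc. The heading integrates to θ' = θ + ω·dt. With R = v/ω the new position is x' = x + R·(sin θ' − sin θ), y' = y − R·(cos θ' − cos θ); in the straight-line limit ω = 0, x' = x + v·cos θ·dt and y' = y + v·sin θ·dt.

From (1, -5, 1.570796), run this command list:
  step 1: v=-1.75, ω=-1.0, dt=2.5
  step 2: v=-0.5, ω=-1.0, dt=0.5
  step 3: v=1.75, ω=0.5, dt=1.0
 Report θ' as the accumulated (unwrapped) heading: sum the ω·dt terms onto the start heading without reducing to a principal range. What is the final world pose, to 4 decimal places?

step 1: θ'=-0.9292 (R=1.7500) → pose (-2.1520, -6.0473, -0.9292)
step 2: θ'=-1.4292 (R=0.5000) → pose (-2.2464, -5.8186, -1.4292)
step 3: θ'=-0.9292 (R=3.5000) → pose (-1.5855, -7.4194, -0.9292)

(-1.5855, -7.4194, -0.9292)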